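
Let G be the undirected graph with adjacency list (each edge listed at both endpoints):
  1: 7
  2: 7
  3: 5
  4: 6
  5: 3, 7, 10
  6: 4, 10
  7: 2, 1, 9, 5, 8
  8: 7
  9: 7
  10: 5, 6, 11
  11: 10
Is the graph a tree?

|V| = 11, |E| = 10.
Connected and |E| = |V| - 1, which characterizes a tree.

Yes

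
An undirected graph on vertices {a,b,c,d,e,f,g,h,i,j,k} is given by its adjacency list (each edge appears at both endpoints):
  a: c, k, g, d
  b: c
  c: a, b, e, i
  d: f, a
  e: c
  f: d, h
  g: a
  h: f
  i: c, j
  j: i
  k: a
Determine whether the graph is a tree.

|V| = 11, |E| = 10.
Connected and |E| = |V| - 1, which characterizes a tree.

Yes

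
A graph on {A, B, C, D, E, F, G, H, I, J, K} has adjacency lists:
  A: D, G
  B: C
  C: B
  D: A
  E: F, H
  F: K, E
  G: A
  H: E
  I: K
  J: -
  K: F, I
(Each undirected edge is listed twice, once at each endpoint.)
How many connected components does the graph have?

4

Component: {J}
Component: {B, C}
Component: {A, D, G}
Component: {E, F, H, I, K}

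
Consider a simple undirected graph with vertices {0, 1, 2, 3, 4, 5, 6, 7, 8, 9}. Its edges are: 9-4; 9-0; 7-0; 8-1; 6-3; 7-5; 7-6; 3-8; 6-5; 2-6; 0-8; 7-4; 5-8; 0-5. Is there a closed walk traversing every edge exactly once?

No

Degrees: 0:4, 1:1, 2:1, 3:2, 4:2, 5:4, 6:4, 7:4, 8:4, 9:2
1, 2 have odd degree; an Eulerian circuit needs every degree to be even, so none exists.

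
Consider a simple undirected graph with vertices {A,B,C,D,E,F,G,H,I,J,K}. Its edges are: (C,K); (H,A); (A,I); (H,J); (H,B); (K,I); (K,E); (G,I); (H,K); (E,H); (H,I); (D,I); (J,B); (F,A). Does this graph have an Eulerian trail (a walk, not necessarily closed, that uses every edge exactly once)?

No

Degrees: A:3, B:2, C:1, D:1, E:2, F:1, G:1, H:6, I:5, J:2, K:4
Odd-degree vertices: A, C, D, F, G, I (6 total).
With 6 odd-degree vertices (more than two), no single trail can use every edge.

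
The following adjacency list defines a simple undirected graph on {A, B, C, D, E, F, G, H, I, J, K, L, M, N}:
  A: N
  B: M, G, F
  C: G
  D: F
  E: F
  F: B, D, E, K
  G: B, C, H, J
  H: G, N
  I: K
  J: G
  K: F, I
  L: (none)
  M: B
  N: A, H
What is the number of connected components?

2

Component: {L}
Component: {A, B, C, D, E, F, G, H, I, J, K, M, N}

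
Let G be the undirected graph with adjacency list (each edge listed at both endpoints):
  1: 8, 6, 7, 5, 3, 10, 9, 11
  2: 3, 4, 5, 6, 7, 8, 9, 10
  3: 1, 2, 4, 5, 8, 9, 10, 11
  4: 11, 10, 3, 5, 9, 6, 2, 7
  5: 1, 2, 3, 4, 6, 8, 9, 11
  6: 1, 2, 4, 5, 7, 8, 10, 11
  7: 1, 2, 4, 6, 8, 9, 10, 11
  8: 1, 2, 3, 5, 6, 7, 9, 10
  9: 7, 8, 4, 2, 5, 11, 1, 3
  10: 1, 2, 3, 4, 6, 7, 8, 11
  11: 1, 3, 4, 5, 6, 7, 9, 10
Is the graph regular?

Degrees: 1:8, 2:8, 3:8, 4:8, 5:8, 6:8, 7:8, 8:8, 9:8, 10:8, 11:8
Every vertex has degree 8, so the graph is 8-regular.

Yes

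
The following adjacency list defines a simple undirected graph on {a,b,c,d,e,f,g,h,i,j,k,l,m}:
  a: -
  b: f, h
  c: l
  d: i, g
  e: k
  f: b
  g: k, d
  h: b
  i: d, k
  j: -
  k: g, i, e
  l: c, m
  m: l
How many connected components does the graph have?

5

Component: {a}
Component: {j}
Component: {b, f, h}
Component: {c, l, m}
Component: {d, e, g, i, k}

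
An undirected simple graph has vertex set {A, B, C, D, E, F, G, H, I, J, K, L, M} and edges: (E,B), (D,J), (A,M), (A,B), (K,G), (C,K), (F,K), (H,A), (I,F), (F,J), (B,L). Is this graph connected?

Component: {A, B, E, H, L, M}
Component: {C, D, F, G, I, J, K}
No edge joins these 2 groups, so the graph is disconnected.

No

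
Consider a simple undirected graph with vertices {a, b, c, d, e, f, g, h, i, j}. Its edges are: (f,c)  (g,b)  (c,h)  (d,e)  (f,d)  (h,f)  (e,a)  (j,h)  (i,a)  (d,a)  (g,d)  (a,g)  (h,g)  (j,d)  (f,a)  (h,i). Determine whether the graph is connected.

Yes

Starting from a and exploring outward reaches every vertex (a, d, i, g, e, f, j, h, b, c); the graph is connected.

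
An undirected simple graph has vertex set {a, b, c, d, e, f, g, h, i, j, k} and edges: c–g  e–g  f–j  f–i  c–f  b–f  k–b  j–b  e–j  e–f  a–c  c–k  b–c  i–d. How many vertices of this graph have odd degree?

Degrees: a:1, b:4, c:5, d:1, e:3, f:5, g:2, h:0, i:2, j:3, k:2
Odd-degree vertices: a, c, d, e, f, j.

6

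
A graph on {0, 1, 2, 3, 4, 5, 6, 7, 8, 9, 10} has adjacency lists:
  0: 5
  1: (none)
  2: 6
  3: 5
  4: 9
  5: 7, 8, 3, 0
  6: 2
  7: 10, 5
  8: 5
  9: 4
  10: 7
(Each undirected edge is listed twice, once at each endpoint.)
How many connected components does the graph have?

Component: {1}
Component: {2, 6}
Component: {4, 9}
Component: {0, 3, 5, 7, 8, 10}

4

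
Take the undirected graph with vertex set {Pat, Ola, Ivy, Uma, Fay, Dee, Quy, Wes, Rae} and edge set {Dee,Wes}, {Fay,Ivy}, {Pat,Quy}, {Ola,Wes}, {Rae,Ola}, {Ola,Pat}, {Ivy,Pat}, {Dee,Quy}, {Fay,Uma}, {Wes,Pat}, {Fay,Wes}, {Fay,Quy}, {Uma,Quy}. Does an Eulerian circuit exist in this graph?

No

Degrees: Pat:4, Ola:3, Ivy:2, Uma:2, Fay:4, Dee:2, Quy:4, Wes:4, Rae:1
Ola, Rae have odd degree; an Eulerian circuit needs every degree to be even, so none exists.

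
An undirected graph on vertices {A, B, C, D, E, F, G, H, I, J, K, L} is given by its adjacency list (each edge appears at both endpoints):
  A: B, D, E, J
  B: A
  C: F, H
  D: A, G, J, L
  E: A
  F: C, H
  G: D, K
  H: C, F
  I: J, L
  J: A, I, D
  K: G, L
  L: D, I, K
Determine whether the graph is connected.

Component: {C, F, H}
Component: {A, B, D, E, G, I, J, K, L}
No edge joins these 2 groups, so the graph is disconnected.

No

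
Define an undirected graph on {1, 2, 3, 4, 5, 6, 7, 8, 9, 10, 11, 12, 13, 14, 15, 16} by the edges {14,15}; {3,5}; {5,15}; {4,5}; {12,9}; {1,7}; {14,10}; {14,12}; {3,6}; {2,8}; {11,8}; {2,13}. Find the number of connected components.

4

Component: {16}
Component: {1, 7}
Component: {2, 8, 11, 13}
Component: {3, 4, 5, 6, 9, 10, 12, 14, 15}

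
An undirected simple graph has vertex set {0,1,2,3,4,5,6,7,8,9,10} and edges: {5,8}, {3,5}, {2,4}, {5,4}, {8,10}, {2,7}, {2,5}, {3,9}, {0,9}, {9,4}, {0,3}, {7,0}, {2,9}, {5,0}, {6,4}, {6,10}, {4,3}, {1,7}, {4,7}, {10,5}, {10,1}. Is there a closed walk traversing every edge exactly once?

Yes

Degrees: 0:4, 1:2, 2:4, 3:4, 4:6, 5:6, 6:2, 7:4, 8:2, 9:4, 10:4
All degrees are even and the non-isolated vertices are connected — an Eulerian circuit exists.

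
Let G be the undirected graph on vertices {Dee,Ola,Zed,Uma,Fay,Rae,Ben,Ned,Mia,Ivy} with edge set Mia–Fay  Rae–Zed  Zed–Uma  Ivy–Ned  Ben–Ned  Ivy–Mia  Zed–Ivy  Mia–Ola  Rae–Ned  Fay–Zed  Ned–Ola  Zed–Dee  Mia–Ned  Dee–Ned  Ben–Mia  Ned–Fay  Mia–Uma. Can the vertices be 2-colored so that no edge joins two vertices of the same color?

No

Mia-Ned-Ivy-Mia is an odd cycle (length 3), and a bipartite graph can contain only even cycles.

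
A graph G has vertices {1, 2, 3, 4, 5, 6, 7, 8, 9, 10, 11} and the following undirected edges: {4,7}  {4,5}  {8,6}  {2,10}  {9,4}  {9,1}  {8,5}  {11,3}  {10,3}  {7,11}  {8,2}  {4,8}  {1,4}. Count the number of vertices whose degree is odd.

Degrees: 1:2, 2:2, 3:2, 4:5, 5:2, 6:1, 7:2, 8:4, 9:2, 10:2, 11:2
Odd-degree vertices: 4, 6.

2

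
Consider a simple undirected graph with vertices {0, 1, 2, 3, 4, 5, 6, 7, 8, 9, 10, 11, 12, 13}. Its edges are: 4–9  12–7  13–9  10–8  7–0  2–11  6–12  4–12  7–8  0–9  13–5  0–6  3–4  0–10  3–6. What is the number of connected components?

3

Component: {1}
Component: {2, 11}
Component: {0, 3, 4, 5, 6, 7, 8, 9, 10, 12, 13}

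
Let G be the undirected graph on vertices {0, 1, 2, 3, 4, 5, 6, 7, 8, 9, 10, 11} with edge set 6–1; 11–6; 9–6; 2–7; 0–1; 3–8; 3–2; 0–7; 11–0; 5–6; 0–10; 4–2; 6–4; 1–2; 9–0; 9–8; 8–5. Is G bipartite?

Yes

Partition the vertices as {1, 3, 4, 5, 7, 9, 10, 11} vs {0, 2, 6, 8}. Each listed edge has one endpoint in each part, so the graph is bipartite.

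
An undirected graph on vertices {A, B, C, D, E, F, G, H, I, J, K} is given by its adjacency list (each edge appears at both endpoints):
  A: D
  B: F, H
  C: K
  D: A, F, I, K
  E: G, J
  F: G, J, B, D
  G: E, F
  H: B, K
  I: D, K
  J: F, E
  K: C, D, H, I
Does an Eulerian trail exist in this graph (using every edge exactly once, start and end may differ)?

Yes

Degrees: A:1, B:2, C:1, D:4, E:2, F:4, G:2, H:2, I:2, J:2, K:4
Odd-degree vertices: A, C (2 total).
The non-isolated vertices are connected and exactly 2 have odd degree, so an Eulerian trail exists (from A to C).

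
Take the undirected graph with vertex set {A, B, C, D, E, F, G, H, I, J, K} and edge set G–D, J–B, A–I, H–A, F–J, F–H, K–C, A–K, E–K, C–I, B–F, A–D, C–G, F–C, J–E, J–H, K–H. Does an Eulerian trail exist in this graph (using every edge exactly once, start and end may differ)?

Degrees: A:4, B:2, C:4, D:2, E:2, F:4, G:2, H:4, I:2, J:4, K:4
Odd-degree vertices: none (0 total).
The non-isolated vertices are connected and exactly 0 have odd degree, so an Eulerian trail exists.

Yes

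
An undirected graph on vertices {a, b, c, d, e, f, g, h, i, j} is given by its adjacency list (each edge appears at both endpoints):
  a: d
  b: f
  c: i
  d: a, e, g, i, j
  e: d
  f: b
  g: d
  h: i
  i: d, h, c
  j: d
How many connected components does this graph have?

Component: {b, f}
Component: {a, c, d, e, g, h, i, j}

2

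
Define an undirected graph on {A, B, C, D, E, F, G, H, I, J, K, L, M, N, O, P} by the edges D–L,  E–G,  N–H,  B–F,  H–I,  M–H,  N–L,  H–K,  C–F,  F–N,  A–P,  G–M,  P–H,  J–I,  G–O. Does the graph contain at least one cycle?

The graph has 16 vertices, 15 edges, and 1 connected component.
Since 15 = 16 - 1, the graph is a forest and contains no cycle.

No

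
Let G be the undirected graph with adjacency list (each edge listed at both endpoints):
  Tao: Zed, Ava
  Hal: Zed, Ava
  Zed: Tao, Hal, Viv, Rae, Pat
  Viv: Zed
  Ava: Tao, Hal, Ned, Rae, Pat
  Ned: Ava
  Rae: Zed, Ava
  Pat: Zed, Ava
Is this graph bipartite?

Yes

Color {Zed, Ava} black and {Tao, Hal, Viv, Ned, Rae, Pat} white. No edge joins two same-colored vertices, so the graph is bipartite.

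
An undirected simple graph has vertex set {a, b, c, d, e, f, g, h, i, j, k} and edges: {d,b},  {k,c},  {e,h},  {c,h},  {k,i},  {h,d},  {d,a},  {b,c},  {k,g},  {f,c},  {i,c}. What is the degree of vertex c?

Neighbors of c: b, f, h, i, k.

5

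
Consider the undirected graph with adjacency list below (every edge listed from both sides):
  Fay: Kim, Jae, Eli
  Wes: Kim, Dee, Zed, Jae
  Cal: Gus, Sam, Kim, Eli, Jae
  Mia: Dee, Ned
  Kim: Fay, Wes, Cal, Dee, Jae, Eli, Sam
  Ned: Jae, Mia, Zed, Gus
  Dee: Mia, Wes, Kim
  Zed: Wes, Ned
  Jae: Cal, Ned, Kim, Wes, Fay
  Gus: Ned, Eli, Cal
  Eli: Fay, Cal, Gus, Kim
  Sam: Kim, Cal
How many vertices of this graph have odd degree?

Degrees: Fay:3, Wes:4, Cal:5, Mia:2, Kim:7, Ned:4, Dee:3, Zed:2, Jae:5, Gus:3, Eli:4, Sam:2
Odd-degree vertices: Fay, Cal, Kim, Dee, Jae, Gus.

6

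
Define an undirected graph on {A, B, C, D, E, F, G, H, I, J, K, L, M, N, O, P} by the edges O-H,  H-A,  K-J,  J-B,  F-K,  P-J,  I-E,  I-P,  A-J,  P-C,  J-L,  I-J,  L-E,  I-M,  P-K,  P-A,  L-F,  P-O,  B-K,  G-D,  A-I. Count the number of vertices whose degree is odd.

6

Degrees: A:4, B:2, C:1, D:1, E:2, F:2, G:1, H:2, I:5, J:6, K:4, L:3, M:1, N:0, O:2, P:6
Odd-degree vertices: C, D, G, I, L, M.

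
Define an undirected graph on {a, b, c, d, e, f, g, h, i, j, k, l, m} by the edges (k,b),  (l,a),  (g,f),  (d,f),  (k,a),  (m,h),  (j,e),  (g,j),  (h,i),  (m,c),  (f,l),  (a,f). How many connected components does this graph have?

Component: {c, h, i, m}
Component: {a, b, d, e, f, g, j, k, l}

2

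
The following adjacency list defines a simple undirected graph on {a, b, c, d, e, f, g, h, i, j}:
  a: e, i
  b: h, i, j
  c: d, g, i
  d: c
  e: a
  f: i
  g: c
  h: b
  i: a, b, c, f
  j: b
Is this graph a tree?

|V| = 10, |E| = 9.
It is connected with exactly 9 edges, hence acyclic — it is a tree.

Yes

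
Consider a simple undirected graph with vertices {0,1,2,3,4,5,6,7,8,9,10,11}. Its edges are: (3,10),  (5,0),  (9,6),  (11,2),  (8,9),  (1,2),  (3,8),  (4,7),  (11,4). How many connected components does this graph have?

3

Component: {0, 5}
Component: {1, 2, 4, 7, 11}
Component: {3, 6, 8, 9, 10}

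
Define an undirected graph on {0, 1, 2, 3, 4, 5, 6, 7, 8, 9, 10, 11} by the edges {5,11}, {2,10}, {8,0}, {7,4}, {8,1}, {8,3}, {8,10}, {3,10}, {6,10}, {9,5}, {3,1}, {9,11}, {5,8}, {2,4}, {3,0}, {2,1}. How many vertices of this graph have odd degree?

6

Degrees: 0:2, 1:3, 2:3, 3:4, 4:2, 5:3, 6:1, 7:1, 8:5, 9:2, 10:4, 11:2
Odd-degree vertices: 1, 2, 5, 6, 7, 8.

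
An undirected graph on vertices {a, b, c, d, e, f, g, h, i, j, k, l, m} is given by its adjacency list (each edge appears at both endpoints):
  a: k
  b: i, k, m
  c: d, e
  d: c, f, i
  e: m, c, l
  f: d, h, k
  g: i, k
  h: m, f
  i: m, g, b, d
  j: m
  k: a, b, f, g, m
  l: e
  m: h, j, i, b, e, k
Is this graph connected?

Yes

Starting from a and exploring outward reaches every vertex (a, k, m, g, f, b, h, e, j, i, d, c, l); the graph is connected.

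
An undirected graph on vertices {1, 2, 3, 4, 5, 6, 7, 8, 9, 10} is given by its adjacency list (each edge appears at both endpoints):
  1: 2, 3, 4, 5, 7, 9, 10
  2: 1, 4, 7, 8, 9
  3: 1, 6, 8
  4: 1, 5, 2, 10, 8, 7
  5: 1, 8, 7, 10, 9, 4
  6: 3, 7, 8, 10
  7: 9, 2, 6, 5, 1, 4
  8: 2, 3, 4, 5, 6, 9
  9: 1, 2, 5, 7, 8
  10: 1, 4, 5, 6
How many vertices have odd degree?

Degrees: 1:7, 2:5, 3:3, 4:6, 5:6, 6:4, 7:6, 8:6, 9:5, 10:4
Odd-degree vertices: 1, 2, 3, 9.

4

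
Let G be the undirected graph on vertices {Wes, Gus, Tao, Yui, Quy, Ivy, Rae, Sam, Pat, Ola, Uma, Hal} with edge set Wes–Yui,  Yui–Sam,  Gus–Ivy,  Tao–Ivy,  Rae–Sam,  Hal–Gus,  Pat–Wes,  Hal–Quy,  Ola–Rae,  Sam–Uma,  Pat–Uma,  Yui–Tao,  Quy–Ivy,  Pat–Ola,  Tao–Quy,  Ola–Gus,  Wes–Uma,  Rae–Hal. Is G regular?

Degrees: Wes:3, Gus:3, Tao:3, Yui:3, Quy:3, Ivy:3, Rae:3, Sam:3, Pat:3, Ola:3, Uma:3, Hal:3
All degrees equal 3; the graph is regular.

Yes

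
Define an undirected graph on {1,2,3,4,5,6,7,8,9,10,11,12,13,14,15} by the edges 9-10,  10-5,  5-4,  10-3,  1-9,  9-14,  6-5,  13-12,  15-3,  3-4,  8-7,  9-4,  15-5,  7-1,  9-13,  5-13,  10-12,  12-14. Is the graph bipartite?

Color {2, 3, 5, 7, 9, 11, 12} black and {1, 4, 6, 8, 10, 13, 14, 15} white. No edge joins two same-colored vertices, so the graph is bipartite.

Yes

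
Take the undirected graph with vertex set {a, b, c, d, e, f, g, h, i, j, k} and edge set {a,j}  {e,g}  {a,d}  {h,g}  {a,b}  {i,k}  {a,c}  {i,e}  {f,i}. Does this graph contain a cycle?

No

|V| = 11, |E| = 9, number of components = 2.
Since 9 = 11 - 2, the graph is a forest and contains no cycle.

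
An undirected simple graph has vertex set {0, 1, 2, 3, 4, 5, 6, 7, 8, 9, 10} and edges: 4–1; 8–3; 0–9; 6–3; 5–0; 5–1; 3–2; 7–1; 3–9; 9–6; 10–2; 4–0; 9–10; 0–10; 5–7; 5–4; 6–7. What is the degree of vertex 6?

3

Neighbors of 6: 3, 7, 9.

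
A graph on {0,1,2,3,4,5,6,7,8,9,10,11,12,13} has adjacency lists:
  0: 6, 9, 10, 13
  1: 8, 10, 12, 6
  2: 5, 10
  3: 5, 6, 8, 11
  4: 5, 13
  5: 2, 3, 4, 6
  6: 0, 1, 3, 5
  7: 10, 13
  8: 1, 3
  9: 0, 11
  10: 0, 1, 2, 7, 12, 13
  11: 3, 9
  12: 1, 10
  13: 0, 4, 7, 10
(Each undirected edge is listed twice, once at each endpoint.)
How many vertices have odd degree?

0

Degrees: 0:4, 1:4, 2:2, 3:4, 4:2, 5:4, 6:4, 7:2, 8:2, 9:2, 10:6, 11:2, 12:2, 13:4
Odd-degree vertices: none.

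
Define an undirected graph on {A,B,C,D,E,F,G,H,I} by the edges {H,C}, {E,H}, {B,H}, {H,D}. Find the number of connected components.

5

Component: {A}
Component: {F}
Component: {G}
Component: {I}
Component: {B, C, D, E, H}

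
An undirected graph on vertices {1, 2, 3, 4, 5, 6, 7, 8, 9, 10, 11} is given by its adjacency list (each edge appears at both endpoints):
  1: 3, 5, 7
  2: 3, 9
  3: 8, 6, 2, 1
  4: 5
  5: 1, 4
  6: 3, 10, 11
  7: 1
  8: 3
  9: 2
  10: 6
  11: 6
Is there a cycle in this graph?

No

The graph has 11 vertices, 10 edges, and 1 connected component.
Since 10 = 11 - 1, the graph is a forest and contains no cycle.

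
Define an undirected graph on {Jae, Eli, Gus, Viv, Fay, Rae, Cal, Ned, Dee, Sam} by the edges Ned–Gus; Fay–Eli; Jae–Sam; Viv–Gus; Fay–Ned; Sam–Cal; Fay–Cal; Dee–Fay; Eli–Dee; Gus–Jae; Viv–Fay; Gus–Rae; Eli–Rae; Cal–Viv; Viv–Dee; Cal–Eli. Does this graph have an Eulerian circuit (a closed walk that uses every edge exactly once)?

No

Degrees: Jae:2, Eli:4, Gus:4, Viv:4, Fay:5, Rae:2, Cal:4, Ned:2, Dee:3, Sam:2
Fay, Dee have odd degree; an Eulerian circuit needs every degree to be even, so none exists.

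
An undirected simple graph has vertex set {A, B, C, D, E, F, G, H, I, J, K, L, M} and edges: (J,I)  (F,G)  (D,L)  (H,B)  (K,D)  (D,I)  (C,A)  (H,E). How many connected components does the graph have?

Component: {M}
Component: {A, C}
Component: {F, G}
Component: {B, E, H}
Component: {D, I, J, K, L}

5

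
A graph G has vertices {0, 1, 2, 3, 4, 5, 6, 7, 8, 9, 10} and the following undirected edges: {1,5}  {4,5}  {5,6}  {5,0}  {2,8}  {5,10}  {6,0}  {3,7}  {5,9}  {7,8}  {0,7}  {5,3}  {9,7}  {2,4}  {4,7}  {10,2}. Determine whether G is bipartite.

The cycle 0-6-5-0 has length 3, which is odd, so the graph is not bipartite.

No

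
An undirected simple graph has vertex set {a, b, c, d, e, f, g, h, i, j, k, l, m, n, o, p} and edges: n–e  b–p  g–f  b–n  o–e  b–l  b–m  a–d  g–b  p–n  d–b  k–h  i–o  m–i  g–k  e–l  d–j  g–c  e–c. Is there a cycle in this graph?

Yes

|V| = 16, |E| = 19, number of components = 1.
One cycle is b-p-n-e-o-i-m-b.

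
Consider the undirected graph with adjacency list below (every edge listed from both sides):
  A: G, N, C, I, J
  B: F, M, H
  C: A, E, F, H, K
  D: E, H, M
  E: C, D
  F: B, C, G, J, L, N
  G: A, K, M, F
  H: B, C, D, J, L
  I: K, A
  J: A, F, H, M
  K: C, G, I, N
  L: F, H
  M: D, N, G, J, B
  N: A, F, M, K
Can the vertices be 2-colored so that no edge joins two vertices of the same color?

Yes

A valid 2-coloring puts {B, C, D, G, I, J, L, N} on one side and {A, E, F, H, K, M} on the other; every edge crosses between the two sides.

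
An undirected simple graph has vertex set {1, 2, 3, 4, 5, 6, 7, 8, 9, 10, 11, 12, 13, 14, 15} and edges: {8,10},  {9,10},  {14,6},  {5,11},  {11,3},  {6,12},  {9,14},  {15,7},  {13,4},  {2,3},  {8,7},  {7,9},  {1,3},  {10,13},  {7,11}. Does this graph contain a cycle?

The graph has 15 vertices, 15 edges, and 1 connected component.
Since 15 > 15 - 1, a cycle must exist; for instance 7-9-10-8-7.

Yes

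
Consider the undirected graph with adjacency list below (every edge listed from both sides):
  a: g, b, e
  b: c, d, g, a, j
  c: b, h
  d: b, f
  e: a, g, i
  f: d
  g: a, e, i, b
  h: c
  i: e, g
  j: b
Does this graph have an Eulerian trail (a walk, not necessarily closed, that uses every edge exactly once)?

Degrees: a:3, b:5, c:2, d:2, e:3, f:1, g:4, h:1, i:2, j:1
Odd-degree vertices: a, b, e, f, h, j (6 total).
With 6 odd-degree vertices (more than two), no single trail can use every edge.

No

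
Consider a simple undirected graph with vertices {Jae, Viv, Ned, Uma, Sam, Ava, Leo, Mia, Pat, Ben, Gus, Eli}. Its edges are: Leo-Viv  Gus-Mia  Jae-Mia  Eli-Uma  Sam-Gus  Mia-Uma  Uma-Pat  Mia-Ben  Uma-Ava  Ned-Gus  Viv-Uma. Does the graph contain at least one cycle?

|V| = 12, |E| = 11, number of components = 1.
Since 11 = 12 - 1, the graph is a forest and contains no cycle.

No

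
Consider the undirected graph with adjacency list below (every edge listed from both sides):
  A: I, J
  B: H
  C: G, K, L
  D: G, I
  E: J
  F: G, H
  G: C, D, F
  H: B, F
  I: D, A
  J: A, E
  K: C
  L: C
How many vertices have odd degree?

Degrees: A:2, B:1, C:3, D:2, E:1, F:2, G:3, H:2, I:2, J:2, K:1, L:1
Odd-degree vertices: B, C, E, G, K, L.

6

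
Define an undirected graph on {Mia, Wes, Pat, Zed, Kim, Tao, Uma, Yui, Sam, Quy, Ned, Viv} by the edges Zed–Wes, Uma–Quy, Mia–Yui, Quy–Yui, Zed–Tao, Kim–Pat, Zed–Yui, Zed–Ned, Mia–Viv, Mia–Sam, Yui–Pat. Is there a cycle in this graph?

|V| = 12, |E| = 11, number of components = 1.
A forest on 12 vertices with 1 component has exactly 11 edges, which matches — so no cycle.

No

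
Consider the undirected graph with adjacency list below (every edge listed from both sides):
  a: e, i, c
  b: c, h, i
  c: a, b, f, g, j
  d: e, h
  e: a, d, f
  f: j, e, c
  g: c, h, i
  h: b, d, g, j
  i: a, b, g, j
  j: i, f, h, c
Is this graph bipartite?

No

The cycle c-f-j-c has length 3, which is odd, so the graph is not bipartite.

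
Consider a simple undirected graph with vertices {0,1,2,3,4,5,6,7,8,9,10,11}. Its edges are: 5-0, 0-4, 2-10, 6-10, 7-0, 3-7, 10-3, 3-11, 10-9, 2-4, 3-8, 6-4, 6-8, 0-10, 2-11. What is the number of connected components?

2

Component: {1}
Component: {0, 2, 3, 4, 5, 6, 7, 8, 9, 10, 11}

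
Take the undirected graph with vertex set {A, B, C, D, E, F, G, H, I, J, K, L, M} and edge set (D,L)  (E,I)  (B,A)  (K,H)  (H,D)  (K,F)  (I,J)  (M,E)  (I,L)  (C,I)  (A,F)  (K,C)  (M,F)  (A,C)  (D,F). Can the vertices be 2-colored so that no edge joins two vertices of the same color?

Partition the vertices as {B, C, E, F, G, H, J, L} vs {A, D, I, K, M}. Each listed edge has one endpoint in each part, so the graph is bipartite.

Yes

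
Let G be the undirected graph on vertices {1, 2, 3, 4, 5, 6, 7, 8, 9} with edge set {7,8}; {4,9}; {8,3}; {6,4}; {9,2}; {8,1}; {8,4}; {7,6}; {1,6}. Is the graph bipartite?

A valid 2-coloring puts {5, 6, 8, 9} on one side and {1, 2, 3, 4, 7} on the other; every edge crosses between the two sides.

Yes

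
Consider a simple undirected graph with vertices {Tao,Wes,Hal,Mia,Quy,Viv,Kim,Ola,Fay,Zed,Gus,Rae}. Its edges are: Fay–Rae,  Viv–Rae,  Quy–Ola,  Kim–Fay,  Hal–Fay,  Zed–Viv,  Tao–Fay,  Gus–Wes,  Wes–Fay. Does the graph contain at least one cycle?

No

The graph has 12 vertices, 9 edges, and 3 connected components.
A forest on 12 vertices with 3 components has exactly 9 edges, which matches — so no cycle.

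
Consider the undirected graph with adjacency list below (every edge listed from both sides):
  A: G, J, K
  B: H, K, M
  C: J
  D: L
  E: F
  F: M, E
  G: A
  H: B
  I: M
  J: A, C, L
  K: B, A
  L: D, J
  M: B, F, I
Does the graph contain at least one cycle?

No

The graph has 13 vertices, 12 edges, and 1 connected component.
A forest on 13 vertices with 1 component has exactly 12 edges, which matches — so no cycle.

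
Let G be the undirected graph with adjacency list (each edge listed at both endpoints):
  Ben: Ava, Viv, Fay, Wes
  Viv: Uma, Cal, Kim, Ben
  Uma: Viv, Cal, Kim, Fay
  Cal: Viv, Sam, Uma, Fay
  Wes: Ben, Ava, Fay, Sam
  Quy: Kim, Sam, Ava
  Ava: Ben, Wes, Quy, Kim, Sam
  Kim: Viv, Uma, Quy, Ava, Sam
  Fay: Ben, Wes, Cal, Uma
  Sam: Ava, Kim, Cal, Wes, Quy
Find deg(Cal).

4

Neighbors of Cal: Viv, Uma, Fay, Sam.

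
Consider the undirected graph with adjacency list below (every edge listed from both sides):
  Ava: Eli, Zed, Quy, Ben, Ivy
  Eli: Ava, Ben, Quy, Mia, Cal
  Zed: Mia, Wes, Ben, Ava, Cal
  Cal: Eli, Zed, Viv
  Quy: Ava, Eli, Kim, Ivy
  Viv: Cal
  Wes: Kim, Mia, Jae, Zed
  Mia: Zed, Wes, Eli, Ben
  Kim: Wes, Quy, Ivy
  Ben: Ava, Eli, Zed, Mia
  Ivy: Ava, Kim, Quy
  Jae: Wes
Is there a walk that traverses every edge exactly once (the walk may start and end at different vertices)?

No

Degrees: Ava:5, Eli:5, Zed:5, Cal:3, Quy:4, Viv:1, Wes:4, Mia:4, Kim:3, Ben:4, Ivy:3, Jae:1
Odd-degree vertices: Ava, Eli, Zed, Cal, Viv, Kim, Ivy, Jae (8 total).
With 8 odd-degree vertices (more than two), no single trail can use every edge.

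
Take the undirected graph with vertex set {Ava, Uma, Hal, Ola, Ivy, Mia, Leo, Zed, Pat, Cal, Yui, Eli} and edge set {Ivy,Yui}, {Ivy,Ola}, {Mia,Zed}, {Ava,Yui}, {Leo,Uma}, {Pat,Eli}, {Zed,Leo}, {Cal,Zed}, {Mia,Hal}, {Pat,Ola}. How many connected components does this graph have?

Component: {Ava, Ola, Ivy, Pat, Yui, Eli}
Component: {Uma, Hal, Mia, Leo, Zed, Cal}

2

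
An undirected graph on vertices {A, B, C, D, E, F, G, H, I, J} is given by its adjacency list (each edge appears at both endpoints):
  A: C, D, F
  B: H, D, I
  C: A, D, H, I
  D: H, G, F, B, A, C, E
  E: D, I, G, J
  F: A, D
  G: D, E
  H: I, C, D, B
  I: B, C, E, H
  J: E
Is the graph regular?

No

Degrees: A:3, B:3, C:4, D:7, E:4, F:2, G:2, H:4, I:4, J:1
Degrees are not all equal (e.g. deg(J)=1 but deg(D)=7); not regular.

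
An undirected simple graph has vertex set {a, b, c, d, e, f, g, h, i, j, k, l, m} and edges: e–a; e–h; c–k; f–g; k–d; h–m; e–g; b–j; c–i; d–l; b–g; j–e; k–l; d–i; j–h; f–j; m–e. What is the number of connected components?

2

Component: {c, d, i, k, l}
Component: {a, b, e, f, g, h, j, m}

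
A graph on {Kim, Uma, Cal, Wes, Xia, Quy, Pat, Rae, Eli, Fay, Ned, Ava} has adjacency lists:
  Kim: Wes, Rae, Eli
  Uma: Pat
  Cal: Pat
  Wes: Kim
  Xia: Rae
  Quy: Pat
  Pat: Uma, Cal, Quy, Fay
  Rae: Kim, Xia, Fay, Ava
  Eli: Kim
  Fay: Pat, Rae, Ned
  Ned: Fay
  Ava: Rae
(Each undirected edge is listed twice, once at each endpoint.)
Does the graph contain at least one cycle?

No

|V| = 12, |E| = 11, number of components = 1.
Since 11 = 12 - 1, the graph is a forest and contains no cycle.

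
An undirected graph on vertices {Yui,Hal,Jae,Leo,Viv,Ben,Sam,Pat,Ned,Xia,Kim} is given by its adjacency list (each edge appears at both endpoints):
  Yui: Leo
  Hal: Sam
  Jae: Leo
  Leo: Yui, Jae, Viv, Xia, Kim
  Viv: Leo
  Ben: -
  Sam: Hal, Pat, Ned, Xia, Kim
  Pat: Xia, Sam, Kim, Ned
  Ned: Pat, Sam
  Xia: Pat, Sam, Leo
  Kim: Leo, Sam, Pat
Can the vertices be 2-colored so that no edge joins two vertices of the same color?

The cycle Pat-Sam-Kim-Pat has length 3, which is odd, so the graph is not bipartite.

No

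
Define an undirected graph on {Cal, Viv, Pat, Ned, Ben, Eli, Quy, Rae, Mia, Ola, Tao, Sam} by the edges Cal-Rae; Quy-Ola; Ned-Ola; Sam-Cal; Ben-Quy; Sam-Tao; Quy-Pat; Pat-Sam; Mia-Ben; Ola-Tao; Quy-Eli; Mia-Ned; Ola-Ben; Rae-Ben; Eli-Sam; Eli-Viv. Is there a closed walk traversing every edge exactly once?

No

Degrees: Cal:2, Viv:1, Pat:2, Ned:2, Ben:4, Eli:3, Quy:4, Rae:2, Mia:2, Ola:4, Tao:2, Sam:4
Vertices with odd degree: Viv, Eli. An Eulerian circuit requires all degrees even.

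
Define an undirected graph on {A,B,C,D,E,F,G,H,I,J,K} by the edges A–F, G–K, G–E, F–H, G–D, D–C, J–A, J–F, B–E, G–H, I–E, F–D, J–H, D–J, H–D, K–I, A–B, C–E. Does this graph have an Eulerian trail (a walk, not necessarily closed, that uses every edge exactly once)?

Yes

Degrees: A:3, B:2, C:2, D:5, E:4, F:4, G:4, H:4, I:2, J:4, K:2
Odd-degree vertices: A, D (2 total).
The non-isolated vertices are connected and exactly 2 have odd degree, so an Eulerian trail exists (from A to D).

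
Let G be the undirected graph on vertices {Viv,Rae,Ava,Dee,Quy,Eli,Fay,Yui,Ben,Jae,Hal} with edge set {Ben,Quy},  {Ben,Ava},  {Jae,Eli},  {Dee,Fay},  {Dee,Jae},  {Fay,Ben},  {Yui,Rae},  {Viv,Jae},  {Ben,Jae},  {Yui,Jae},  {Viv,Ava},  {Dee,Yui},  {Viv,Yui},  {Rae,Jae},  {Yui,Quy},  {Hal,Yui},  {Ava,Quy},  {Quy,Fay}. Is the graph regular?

No

Degrees: Viv:3, Rae:2, Ava:3, Dee:3, Quy:4, Eli:1, Fay:3, Yui:6, Ben:4, Jae:6, Hal:1
Vertex Eli has degree 1 while Yui has degree 6, so the graph is not regular.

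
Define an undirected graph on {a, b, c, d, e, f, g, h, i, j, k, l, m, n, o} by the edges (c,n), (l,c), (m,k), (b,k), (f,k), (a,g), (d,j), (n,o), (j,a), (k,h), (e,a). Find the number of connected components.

4

Component: {i}
Component: {c, l, n, o}
Component: {a, d, e, g, j}
Component: {b, f, h, k, m}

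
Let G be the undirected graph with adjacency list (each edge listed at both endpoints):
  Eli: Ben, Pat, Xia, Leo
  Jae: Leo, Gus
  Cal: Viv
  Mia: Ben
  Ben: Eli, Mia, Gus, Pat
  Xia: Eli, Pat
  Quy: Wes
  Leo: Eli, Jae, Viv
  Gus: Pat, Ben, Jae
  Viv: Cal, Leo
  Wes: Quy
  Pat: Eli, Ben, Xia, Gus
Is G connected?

Component: {Quy, Wes}
Component: {Eli, Jae, Cal, Mia, Ben, Xia, Leo, Gus, Viv, Pat}
There are 2 separate components, so the graph is not connected.

No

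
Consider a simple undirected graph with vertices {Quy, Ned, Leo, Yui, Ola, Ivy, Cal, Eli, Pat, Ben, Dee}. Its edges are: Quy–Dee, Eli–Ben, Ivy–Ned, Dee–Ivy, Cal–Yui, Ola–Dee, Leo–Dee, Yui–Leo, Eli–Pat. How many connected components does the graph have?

2

Component: {Eli, Pat, Ben}
Component: {Quy, Ned, Leo, Yui, Ola, Ivy, Cal, Dee}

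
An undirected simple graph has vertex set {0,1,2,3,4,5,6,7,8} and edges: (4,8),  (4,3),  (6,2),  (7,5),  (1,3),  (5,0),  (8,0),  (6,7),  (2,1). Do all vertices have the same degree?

Yes

Degrees: 0:2, 1:2, 2:2, 3:2, 4:2, 5:2, 6:2, 7:2, 8:2
All degrees equal 2; the graph is regular.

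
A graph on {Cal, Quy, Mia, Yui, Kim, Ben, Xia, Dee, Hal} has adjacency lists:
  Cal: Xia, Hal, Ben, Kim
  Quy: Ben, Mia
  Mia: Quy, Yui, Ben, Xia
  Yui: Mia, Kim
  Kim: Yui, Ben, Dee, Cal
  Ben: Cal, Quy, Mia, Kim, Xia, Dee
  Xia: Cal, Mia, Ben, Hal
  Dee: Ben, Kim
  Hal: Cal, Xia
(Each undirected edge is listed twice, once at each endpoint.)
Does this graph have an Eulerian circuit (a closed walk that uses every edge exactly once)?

Degrees: Cal:4, Quy:2, Mia:4, Yui:2, Kim:4, Ben:6, Xia:4, Dee:2, Hal:2
All degrees are even and the non-isolated vertices are connected — an Eulerian circuit exists.

Yes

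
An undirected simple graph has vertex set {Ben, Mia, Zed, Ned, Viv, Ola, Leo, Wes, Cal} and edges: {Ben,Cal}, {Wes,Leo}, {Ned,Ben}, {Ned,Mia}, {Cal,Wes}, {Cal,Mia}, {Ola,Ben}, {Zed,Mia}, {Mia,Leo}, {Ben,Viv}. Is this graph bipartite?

Yes

Color {Zed, Ned, Viv, Ola, Leo, Cal} black and {Ben, Mia, Wes} white. No edge joins two same-colored vertices, so the graph is bipartite.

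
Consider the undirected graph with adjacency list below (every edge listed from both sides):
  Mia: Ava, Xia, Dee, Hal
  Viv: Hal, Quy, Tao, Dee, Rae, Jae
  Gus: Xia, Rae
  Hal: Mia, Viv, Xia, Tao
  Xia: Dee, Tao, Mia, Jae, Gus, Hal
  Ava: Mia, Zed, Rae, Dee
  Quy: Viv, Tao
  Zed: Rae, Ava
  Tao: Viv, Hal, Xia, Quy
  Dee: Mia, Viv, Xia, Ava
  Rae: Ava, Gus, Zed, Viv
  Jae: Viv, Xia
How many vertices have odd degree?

0

Degrees: Mia:4, Viv:6, Gus:2, Hal:4, Xia:6, Ava:4, Quy:2, Zed:2, Tao:4, Dee:4, Rae:4, Jae:2
Odd-degree vertices: none.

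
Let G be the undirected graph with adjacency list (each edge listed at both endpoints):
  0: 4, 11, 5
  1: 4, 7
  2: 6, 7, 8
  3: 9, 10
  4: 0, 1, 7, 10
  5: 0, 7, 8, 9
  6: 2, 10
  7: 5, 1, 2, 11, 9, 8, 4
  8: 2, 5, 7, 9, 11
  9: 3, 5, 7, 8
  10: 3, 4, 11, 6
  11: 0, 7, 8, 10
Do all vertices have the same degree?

No

Degrees: 0:3, 1:2, 2:3, 3:2, 4:4, 5:4, 6:2, 7:7, 8:5, 9:4, 10:4, 11:4
Vertex 1 has degree 2 while 7 has degree 7, so the graph is not regular.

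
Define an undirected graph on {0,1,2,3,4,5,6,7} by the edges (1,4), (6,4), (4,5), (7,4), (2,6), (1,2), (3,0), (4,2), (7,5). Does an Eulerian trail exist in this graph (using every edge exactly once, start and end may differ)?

Degrees: 0:1, 1:2, 2:3, 3:1, 4:5, 5:2, 6:2, 7:2
Odd-degree vertices: 0, 2, 3, 4 (4 total).
An Eulerian trail requires 0 or 2 odd-degree vertices; here there are 4.

No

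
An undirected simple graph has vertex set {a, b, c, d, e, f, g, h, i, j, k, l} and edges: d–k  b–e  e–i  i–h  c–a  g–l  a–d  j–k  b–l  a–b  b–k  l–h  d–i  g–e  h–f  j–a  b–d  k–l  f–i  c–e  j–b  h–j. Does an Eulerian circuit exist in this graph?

Yes

Degrees: a:4, b:6, c:2, d:4, e:4, f:2, g:2, h:4, i:4, j:4, k:4, l:4
Every vertex has even degree and the edges form a single connected piece, so an Eulerian circuit exists.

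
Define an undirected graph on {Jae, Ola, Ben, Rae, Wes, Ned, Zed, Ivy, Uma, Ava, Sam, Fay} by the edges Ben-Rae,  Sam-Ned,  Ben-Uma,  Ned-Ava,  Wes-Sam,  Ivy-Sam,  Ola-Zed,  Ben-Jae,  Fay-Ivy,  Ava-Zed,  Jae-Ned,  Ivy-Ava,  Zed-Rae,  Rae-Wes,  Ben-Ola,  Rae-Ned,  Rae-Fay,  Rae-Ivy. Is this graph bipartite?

Rae-Ivy-Fay-Rae is an odd cycle (length 3), and a bipartite graph can contain only even cycles.

No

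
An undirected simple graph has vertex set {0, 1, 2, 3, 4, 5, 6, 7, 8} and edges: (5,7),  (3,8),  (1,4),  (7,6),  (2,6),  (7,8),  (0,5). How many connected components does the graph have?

Component: {1, 4}
Component: {0, 2, 3, 5, 6, 7, 8}

2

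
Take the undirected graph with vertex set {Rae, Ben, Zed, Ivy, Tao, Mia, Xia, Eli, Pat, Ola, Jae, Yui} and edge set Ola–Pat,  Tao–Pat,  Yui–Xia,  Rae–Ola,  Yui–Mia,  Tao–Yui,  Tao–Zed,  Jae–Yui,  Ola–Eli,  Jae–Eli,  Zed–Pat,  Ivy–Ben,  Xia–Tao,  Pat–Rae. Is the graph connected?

Component: {Ben, Ivy}
Component: {Rae, Zed, Tao, Mia, Xia, Eli, Pat, Ola, Jae, Yui}
No edge joins these 2 groups, so the graph is disconnected.

No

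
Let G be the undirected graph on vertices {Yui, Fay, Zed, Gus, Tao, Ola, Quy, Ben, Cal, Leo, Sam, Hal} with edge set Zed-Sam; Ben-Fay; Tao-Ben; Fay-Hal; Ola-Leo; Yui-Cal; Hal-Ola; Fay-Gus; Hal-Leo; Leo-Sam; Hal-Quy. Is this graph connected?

Component: {Yui, Cal}
Component: {Fay, Zed, Gus, Tao, Ola, Quy, Ben, Leo, Sam, Hal}
There are 2 separate components, so the graph is not connected.

No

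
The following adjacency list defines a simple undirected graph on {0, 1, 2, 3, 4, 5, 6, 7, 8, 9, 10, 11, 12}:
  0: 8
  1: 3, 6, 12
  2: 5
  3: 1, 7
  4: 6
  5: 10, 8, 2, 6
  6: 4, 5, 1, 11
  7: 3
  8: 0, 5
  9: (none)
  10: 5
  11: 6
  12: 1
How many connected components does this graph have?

2

Component: {9}
Component: {0, 1, 2, 3, 4, 5, 6, 7, 8, 10, 11, 12}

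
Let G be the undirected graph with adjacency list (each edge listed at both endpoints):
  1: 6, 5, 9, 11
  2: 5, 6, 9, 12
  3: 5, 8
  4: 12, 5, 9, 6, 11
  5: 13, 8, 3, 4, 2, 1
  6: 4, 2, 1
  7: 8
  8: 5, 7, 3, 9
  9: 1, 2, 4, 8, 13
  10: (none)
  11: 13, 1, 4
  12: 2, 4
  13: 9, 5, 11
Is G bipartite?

The cycle 5-3-8-5 has length 3, which is odd, so the graph is not bipartite.

No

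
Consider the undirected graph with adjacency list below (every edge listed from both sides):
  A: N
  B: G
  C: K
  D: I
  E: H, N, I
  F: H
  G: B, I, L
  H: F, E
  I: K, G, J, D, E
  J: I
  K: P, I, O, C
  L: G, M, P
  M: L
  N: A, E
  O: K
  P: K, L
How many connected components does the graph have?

Component: {A, B, C, D, E, F, G, H, I, J, K, L, M, N, O, P}

1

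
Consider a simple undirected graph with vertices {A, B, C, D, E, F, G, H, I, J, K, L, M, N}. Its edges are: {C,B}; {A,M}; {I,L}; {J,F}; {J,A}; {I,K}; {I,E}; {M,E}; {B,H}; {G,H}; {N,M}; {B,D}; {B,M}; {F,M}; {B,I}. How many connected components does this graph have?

Component: {A, B, C, D, E, F, G, H, I, J, K, L, M, N}

1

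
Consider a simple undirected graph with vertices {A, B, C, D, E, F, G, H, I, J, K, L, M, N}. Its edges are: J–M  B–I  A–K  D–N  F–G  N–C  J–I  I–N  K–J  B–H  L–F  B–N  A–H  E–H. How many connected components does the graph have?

2

Component: {F, G, L}
Component: {A, B, C, D, E, H, I, J, K, M, N}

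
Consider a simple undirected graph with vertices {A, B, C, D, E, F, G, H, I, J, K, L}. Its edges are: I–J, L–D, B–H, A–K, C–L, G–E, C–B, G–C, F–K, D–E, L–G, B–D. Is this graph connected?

Component: {I, J}
Component: {A, F, K}
Component: {B, C, D, E, G, H, L}
No edge joins these 3 groups, so the graph is disconnected.

No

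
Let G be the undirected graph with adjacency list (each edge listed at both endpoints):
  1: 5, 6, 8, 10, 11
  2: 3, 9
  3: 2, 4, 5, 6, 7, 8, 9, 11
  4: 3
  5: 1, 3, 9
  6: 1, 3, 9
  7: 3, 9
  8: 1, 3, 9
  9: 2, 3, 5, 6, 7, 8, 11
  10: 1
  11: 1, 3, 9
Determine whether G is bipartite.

No

3-9-11-3 is an odd cycle (length 3), and a bipartite graph can contain only even cycles.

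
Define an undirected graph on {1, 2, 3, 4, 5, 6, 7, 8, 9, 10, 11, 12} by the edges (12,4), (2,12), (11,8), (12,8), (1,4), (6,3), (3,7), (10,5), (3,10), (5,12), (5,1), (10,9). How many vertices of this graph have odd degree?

8

Degrees: 1:2, 2:1, 3:3, 4:2, 5:3, 6:1, 7:1, 8:2, 9:1, 10:3, 11:1, 12:4
Odd-degree vertices: 2, 3, 5, 6, 7, 9, 10, 11.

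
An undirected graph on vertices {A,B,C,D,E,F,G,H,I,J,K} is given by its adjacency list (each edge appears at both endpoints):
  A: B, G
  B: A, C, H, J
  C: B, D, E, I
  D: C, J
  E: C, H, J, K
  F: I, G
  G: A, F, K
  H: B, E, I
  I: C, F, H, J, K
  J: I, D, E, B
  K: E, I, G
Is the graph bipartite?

Yes

Color {B, D, E, G, I} black and {A, C, F, H, J, K} white. No edge joins two same-colored vertices, so the graph is bipartite.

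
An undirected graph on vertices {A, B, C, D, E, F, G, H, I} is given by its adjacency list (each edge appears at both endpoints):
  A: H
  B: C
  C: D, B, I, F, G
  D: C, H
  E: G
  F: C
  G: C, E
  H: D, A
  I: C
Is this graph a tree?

Yes

The graph has 9 vertices and 8 edges.
It is connected with exactly 8 edges, hence acyclic — it is a tree.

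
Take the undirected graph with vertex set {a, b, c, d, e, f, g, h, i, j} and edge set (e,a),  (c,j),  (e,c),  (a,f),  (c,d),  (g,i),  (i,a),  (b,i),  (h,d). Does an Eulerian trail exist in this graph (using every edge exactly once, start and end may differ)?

No

Degrees: a:3, b:1, c:3, d:2, e:2, f:1, g:1, h:1, i:3, j:1
Odd-degree vertices: a, b, c, f, g, h, i, j (8 total).
With 8 odd-degree vertices (more than two), no single trail can use every edge.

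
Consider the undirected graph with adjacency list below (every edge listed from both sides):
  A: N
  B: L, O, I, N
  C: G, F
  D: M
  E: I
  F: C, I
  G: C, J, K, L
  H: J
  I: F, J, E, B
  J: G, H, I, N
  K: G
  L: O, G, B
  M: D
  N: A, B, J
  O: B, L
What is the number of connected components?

Component: {D, M}
Component: {A, B, C, E, F, G, H, I, J, K, L, N, O}

2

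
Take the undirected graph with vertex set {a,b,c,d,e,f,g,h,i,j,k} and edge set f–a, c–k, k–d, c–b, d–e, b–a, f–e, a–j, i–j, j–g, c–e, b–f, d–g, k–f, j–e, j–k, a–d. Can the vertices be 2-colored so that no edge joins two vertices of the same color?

No

b-a-f-b is an odd cycle (length 3), and a bipartite graph can contain only even cycles.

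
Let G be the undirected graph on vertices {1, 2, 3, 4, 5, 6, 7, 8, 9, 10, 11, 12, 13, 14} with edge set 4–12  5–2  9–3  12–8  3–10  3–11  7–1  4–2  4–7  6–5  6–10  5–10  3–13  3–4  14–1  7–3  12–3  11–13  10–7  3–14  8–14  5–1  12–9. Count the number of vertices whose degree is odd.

Degrees: 1:3, 2:2, 3:8, 4:4, 5:4, 6:2, 7:4, 8:2, 9:2, 10:4, 11:2, 12:4, 13:2, 14:3
Odd-degree vertices: 1, 14.

2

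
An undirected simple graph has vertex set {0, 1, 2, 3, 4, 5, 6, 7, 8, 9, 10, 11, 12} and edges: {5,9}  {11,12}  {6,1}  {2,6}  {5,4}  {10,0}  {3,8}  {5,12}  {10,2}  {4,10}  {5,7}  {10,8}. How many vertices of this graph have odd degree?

Degrees: 0:1, 1:1, 2:2, 3:1, 4:2, 5:4, 6:2, 7:1, 8:2, 9:1, 10:4, 11:1, 12:2
Odd-degree vertices: 0, 1, 3, 7, 9, 11.

6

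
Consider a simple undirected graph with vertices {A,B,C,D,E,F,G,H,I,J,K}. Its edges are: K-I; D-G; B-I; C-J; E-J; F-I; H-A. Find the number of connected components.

4

Component: {A, H}
Component: {D, G}
Component: {C, E, J}
Component: {B, F, I, K}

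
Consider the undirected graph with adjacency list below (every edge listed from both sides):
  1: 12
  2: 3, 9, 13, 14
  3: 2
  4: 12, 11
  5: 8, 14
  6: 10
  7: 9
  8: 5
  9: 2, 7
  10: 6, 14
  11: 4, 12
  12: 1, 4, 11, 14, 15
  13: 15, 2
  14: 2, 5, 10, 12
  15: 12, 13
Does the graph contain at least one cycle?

Yes

|V| = 15, |E| = 16, number of components = 1.
One cycle is 12-14-2-13-15-12.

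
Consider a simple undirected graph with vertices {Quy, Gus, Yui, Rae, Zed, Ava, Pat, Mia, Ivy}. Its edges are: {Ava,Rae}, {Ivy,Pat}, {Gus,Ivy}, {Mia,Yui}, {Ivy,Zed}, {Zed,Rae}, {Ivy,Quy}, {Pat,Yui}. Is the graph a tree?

Yes

|V| = 9, |E| = 8.
Connected and |E| = |V| - 1, which characterizes a tree.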